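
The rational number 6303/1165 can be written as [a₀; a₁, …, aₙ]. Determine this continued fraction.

6303 ÷ 1165 → quotient 5, remainder 478
1165 ÷ 478 → quotient 2, remainder 209
478 ÷ 209 → quotient 2, remainder 60
209 ÷ 60 → quotient 3, remainder 29
60 ÷ 29 → quotient 2, remainder 2
29 ÷ 2 → quotient 14, remainder 1
2 ÷ 1 → quotient 2, remainder 0

[5; 2, 2, 3, 2, 14, 2]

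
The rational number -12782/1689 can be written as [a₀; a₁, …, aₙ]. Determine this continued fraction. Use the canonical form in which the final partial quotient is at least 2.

[-8; 2, 3, 5, 3, 14]

-12782 = -8·1689 + 730, so a_0 = -8
1689 = 2·730 + 229, so a_1 = 2
730 = 3·229 + 43, so a_2 = 3
229 = 5·43 + 14, so a_3 = 5
43 = 3·14 + 1, so a_4 = 3
14 = 14·1 + 0, so a_5 = 14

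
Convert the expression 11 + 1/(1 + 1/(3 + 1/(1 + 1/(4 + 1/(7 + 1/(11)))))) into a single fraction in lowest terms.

a_0 = 11: 11/1
a_1 = 1: 12/1
a_2 = 3: 47/4
a_3 = 1: 59/5
a_4 = 4: 283/24
a_5 = 7: 2040/173
a_6 = 11: 22723/1927

22723/1927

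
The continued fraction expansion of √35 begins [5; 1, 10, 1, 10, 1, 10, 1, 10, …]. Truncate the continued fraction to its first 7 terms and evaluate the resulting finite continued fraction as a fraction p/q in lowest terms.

Use the convergent recurrence hₖ = aₖ·hₖ₋₁ + hₖ₋₂ (and likewise for the denominators kₖ):
a_0 = 5: 5/1
a_1 = 1: 6/1
a_2 = 10: 65/11
a_3 = 1: 71/12
a_4 = 10: 775/131
a_5 = 1: 846/143
a_6 = 10: 9235/1561

9235/1561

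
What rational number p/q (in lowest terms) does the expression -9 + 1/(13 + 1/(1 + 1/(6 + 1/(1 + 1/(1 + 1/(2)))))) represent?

Use the convergent recurrence hₖ = aₖ·hₖ₋₁ + hₖ₋₂ (and likewise for the denominators kₖ):
a_0 = -9: -9/1
a_1 = 13: -116/13
a_2 = 1: -125/14
a_3 = 6: -866/97
a_4 = 1: -991/111
a_5 = 1: -1857/208
a_6 = 2: -4705/527

-4705/527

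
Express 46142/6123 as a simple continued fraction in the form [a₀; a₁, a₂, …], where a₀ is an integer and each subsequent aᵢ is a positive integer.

[7; 1, 1, 6, 2, 9, 23]

Apply division with remainder until the remainder is 0:
46142 ÷ 6123 → quotient 7, remainder 3281
6123 ÷ 3281 → quotient 1, remainder 2842
3281 ÷ 2842 → quotient 1, remainder 439
2842 ÷ 439 → quotient 6, remainder 208
439 ÷ 208 → quotient 2, remainder 23
208 ÷ 23 → quotient 9, remainder 1
23 ÷ 1 → quotient 23, remainder 0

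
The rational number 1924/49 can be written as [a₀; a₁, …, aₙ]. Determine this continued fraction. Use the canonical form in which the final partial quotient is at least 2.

[39; 3, 1, 3, 3]

1924 ÷ 49 → quotient 39, remainder 13
49 ÷ 13 → quotient 3, remainder 10
13 ÷ 10 → quotient 1, remainder 3
10 ÷ 3 → quotient 3, remainder 1
3 ÷ 1 → quotient 3, remainder 0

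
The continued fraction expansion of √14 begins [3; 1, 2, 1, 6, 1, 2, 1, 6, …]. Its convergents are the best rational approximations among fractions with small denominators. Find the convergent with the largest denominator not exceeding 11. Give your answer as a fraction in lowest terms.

a_0 = 3: 3/1  (≤ bound)
a_1 = 1: 4/1  (≤ bound)
a_2 = 2: 11/3  (≤ bound)
a_3 = 1: 15/4  (≤ bound)
a_4 = 6: 101/27  (> 11, stop)

15/4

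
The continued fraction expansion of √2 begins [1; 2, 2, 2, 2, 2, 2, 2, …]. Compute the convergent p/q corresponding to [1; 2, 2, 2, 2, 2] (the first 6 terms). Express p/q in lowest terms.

Start with 2.
2 + 1/(2/1) = 2 + 1/2 = 5/2
2 + 1/(5/2) = 2 + 2/5 = 12/5
2 + 1/(12/5) = 2 + 5/12 = 29/12
2 + 1/(29/12) = 2 + 12/29 = 70/29
1 + 1/(70/29) = 1 + 29/70 = 99/70

99/70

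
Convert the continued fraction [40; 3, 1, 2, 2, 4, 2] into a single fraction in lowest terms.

Start with 2.
4 + 1/(2/1) = 4 + 1/2 = 9/2
2 + 1/(9/2) = 2 + 2/9 = 20/9
2 + 1/(20/9) = 2 + 9/20 = 49/20
1 + 1/(49/20) = 1 + 20/49 = 69/49
3 + 1/(69/49) = 3 + 49/69 = 256/69
40 + 1/(256/69) = 40 + 69/256 = 10309/256

10309/256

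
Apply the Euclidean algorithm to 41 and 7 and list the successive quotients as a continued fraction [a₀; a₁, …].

⌊41/7⌋ = 5, remainder 6
⌊7/6⌋ = 1, remainder 1
⌊6/1⌋ = 6, remainder 0

[5; 1, 6]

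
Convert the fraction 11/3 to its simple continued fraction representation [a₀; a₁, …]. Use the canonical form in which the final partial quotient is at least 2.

[3; 1, 2]

⌊11/3⌋ = 3, remainder 2
⌊3/2⌋ = 1, remainder 1
⌊2/1⌋ = 2, remainder 0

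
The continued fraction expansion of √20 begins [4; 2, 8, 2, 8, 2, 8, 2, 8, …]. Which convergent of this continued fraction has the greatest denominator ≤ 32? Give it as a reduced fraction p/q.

76/17

a_0 = 4: 4/1  (≤ bound)
a_1 = 2: 9/2  (≤ bound)
a_2 = 8: 76/17  (≤ bound)
a_3 = 2: 161/36  (> 32, stop)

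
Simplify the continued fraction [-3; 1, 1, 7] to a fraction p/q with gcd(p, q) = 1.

Start with 7.
1 + 1/(7/1) = 1 + 1/7 = 8/7
1 + 1/(8/7) = 1 + 7/8 = 15/8
-3 + 1/(15/8) = -3 + 8/15 = -37/15

-37/15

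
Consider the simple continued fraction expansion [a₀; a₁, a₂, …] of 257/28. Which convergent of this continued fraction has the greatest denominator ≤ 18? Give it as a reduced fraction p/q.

101/11

List convergents until the denominator exceeds the bound:
a_0 = 9: 9/1  (≤ bound)
a_1 = 5: 46/5  (≤ bound)
a_2 = 1: 55/6  (≤ bound)
a_3 = 1: 101/11  (≤ bound)
a_4 = 2: 257/28  (> 18, stop)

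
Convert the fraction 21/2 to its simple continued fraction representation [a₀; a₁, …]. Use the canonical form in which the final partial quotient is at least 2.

⌊21/2⌋ = 10, remainder 1
⌊2/1⌋ = 2, remainder 0

[10; 2]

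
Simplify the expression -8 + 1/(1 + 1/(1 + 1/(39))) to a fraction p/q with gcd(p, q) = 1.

-592/79

Work from the innermost term outward:
Start with 39.
1 + 1/(39/1) = 1 + 1/39 = 40/39
1 + 1/(40/39) = 1 + 39/40 = 79/40
-8 + 1/(79/40) = -8 + 40/79 = -592/79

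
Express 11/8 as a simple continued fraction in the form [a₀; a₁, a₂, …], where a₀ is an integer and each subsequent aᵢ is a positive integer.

[1; 2, 1, 2]

11 ÷ 8 → quotient 1, remainder 3
8 ÷ 3 → quotient 2, remainder 2
3 ÷ 2 → quotient 1, remainder 1
2 ÷ 1 → quotient 2, remainder 0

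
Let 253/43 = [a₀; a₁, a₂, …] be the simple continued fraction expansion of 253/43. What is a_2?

7

⌊253/43⌋ = 5, remainder 38
⌊43/38⌋ = 1, remainder 5
⌊38/5⌋ = 7, remainder 3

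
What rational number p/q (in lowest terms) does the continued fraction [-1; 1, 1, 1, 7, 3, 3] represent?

-83/239

Start with 3.
3 + 1/(3/1) = 3 + 1/3 = 10/3
7 + 1/(10/3) = 7 + 3/10 = 73/10
1 + 1/(73/10) = 1 + 10/73 = 83/73
1 + 1/(83/73) = 1 + 73/83 = 156/83
1 + 1/(156/83) = 1 + 83/156 = 239/156
-1 + 1/(239/156) = -1 + 156/239 = -83/239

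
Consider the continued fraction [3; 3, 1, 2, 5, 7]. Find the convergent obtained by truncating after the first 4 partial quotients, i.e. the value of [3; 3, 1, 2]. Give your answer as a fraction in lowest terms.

36/11

Work from the innermost term outward:
Start with 2.
1 + 1/(2/1) = 1 + 1/2 = 3/2
3 + 1/(3/2) = 3 + 2/3 = 11/3
3 + 1/(11/3) = 3 + 3/11 = 36/11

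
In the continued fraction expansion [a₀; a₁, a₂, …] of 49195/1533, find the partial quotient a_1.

11

Run the Euclidean algorithm, recording each quotient:
⌊49195/1533⌋ = 32, remainder 139
⌊1533/139⌋ = 11, remainder 4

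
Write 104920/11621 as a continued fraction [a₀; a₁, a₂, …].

[9; 35, 9, 5, 7]

⌊104920/11621⌋ = 9, remainder 331
⌊11621/331⌋ = 35, remainder 36
⌊331/36⌋ = 9, remainder 7
⌊36/7⌋ = 5, remainder 1
⌊7/1⌋ = 7, remainder 0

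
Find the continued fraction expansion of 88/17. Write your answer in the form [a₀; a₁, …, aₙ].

[5; 5, 1, 2]

Run the Euclidean algorithm, recording each quotient:
⌊88/17⌋ = 5, remainder 3
⌊17/3⌋ = 5, remainder 2
⌊3/2⌋ = 1, remainder 1
⌊2/1⌋ = 2, remainder 0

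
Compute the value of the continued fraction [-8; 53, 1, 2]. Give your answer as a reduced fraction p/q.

Start with 2.
1 + 1/(2/1) = 1 + 1/2 = 3/2
53 + 1/(3/2) = 53 + 2/3 = 161/3
-8 + 1/(161/3) = -8 + 3/161 = -1285/161

-1285/161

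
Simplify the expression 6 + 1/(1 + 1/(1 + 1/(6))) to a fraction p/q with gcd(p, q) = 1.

Collapse the nested fraction from the inside out:
Start with 6.
1 + 1/(6/1) = 1 + 1/6 = 7/6
1 + 1/(7/6) = 1 + 6/7 = 13/7
6 + 1/(13/7) = 6 + 7/13 = 85/13

85/13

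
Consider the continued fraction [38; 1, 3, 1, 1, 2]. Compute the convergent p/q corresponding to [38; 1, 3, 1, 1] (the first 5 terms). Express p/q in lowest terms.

a_0 = 38: 38/1
a_1 = 1: 39/1
a_2 = 3: 155/4
a_3 = 1: 194/5
a_4 = 1: 349/9

349/9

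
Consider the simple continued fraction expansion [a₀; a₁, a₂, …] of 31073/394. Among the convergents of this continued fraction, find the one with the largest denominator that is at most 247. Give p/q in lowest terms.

a_0 = 78: 78/1  (≤ bound)
a_1 = 1: 79/1  (≤ bound)
a_2 = 6: 552/7  (≤ bound)
a_3 = 2: 1183/15  (≤ bound)
a_4 = 3: 4101/52  (≤ bound)
a_5 = 3: 13486/171  (≤ bound)
a_6 = 2: 31073/394  (> 247, stop)

13486/171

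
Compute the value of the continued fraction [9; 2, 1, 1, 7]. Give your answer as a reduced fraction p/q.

357/38

Compute successive convergents:
a_0 = 9: 9/1
a_1 = 2: 19/2
a_2 = 1: 28/3
a_3 = 1: 47/5
a_4 = 7: 357/38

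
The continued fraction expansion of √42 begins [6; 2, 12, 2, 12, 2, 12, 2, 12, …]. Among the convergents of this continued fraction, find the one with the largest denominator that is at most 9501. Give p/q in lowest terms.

List convergents until the denominator exceeds the bound:
a_0 = 6: 6/1  (≤ bound)
a_1 = 2: 13/2  (≤ bound)
a_2 = 12: 162/25  (≤ bound)
a_3 = 2: 337/52  (≤ bound)
a_4 = 12: 4206/649  (≤ bound)
a_5 = 2: 8749/1350  (≤ bound)
a_6 = 12: 109194/16849  (> 9501, stop)

8749/1350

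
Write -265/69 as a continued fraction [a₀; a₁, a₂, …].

[-4; 6, 3, 1, 2]

-265 = -4·69 + 11, so a_0 = -4
69 = 6·11 + 3, so a_1 = 6
11 = 3·3 + 2, so a_2 = 3
3 = 1·2 + 1, so a_3 = 1
2 = 2·1 + 0, so a_4 = 2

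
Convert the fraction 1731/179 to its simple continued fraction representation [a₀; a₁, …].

[9; 1, 2, 29, 2]

Apply division with remainder until the remainder is 0:
1731 ÷ 179 → quotient 9, remainder 120
179 ÷ 120 → quotient 1, remainder 59
120 ÷ 59 → quotient 2, remainder 2
59 ÷ 2 → quotient 29, remainder 1
2 ÷ 1 → quotient 2, remainder 0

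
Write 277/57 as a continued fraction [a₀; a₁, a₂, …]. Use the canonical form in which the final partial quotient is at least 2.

[4; 1, 6, 8]

277 ÷ 57 → quotient 4, remainder 49
57 ÷ 49 → quotient 1, remainder 8
49 ÷ 8 → quotient 6, remainder 1
8 ÷ 1 → quotient 8, remainder 0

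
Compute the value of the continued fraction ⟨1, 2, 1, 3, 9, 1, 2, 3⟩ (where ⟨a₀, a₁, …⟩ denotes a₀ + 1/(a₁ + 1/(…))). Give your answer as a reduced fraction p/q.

1495/1097

a_0 = 1: 1/1
a_1 = 2: 3/2
a_2 = 1: 4/3
a_3 = 3: 15/11
a_4 = 9: 139/102
a_5 = 1: 154/113
a_6 = 2: 447/328
a_7 = 3: 1495/1097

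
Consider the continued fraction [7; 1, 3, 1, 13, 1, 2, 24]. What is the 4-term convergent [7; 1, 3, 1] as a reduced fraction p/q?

Collapse the nested fraction from the inside out:
Start with 1.
3 + 1/(1/1) = 3 + 1/1 = 4/1
1 + 1/(4/1) = 1 + 1/4 = 5/4
7 + 1/(5/4) = 7 + 4/5 = 39/5

39/5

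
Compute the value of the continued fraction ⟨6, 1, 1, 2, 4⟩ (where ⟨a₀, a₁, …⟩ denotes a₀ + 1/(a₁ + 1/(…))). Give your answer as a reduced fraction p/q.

Starting at the tail and folding back:
Start with 4.
2 + 1/(4/1) = 2 + 1/4 = 9/4
1 + 1/(9/4) = 1 + 4/9 = 13/9
1 + 1/(13/9) = 1 + 9/13 = 22/13
6 + 1/(22/13) = 6 + 13/22 = 145/22

145/22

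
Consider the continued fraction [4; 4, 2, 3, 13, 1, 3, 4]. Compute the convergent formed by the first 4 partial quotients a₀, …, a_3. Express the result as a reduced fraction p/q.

Use the convergent recurrence hₖ = aₖ·hₖ₋₁ + hₖ₋₂ (and likewise for the denominators kₖ):
a_0 = 4: 4/1
a_1 = 4: 17/4
a_2 = 2: 38/9
a_3 = 3: 131/31

131/31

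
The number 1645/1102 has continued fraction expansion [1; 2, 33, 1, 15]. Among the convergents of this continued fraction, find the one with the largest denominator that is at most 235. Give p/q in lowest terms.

103/69

List convergents until the denominator exceeds the bound:
a_0 = 1: 1/1  (≤ bound)
a_1 = 2: 3/2  (≤ bound)
a_2 = 33: 100/67  (≤ bound)
a_3 = 1: 103/69  (≤ bound)
a_4 = 15: 1645/1102  (> 235, stop)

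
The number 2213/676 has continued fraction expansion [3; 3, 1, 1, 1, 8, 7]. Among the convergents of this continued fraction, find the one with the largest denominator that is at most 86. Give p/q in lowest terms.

a_0 = 3: 3/1  (≤ bound)
a_1 = 3: 10/3  (≤ bound)
a_2 = 1: 13/4  (≤ bound)
a_3 = 1: 23/7  (≤ bound)
a_4 = 1: 36/11  (≤ bound)
a_5 = 8: 311/95  (> 86, stop)

36/11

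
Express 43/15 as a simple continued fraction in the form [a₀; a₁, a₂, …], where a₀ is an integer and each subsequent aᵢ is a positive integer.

Apply division with remainder until the remainder is 0:
⌊43/15⌋ = 2, remainder 13
⌊15/13⌋ = 1, remainder 2
⌊13/2⌋ = 6, remainder 1
⌊2/1⌋ = 2, remainder 0

[2; 1, 6, 2]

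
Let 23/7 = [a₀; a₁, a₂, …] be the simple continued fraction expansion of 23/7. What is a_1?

Apply division with remainder until the remainder is 0:
23 ÷ 7 → quotient 3, remainder 2
7 ÷ 2 → quotient 3, remainder 1

3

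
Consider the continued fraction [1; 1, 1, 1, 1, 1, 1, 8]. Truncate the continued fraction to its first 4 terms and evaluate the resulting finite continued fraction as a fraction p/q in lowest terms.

Compute successive convergents:
a_0 = 1: 1/1
a_1 = 1: 2/1
a_2 = 1: 3/2
a_3 = 1: 5/3

5/3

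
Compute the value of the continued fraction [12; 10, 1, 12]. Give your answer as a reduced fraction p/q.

1717/142

Start with 12.
1 + 1/(12/1) = 1 + 1/12 = 13/12
10 + 1/(13/12) = 10 + 12/13 = 142/13
12 + 1/(142/13) = 12 + 13/142 = 1717/142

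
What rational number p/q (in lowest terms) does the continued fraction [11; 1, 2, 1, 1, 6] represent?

a_0 = 11: 11/1
a_1 = 1: 12/1
a_2 = 2: 35/3
a_3 = 1: 47/4
a_4 = 1: 82/7
a_5 = 6: 539/46

539/46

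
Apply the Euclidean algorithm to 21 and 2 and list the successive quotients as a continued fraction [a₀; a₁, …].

[10; 2]

Apply division with remainder until the remainder is 0:
⌊21/2⌋ = 10, remainder 1
⌊2/1⌋ = 2, remainder 0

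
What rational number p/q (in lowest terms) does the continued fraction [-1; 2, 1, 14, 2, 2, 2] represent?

-358/543

Build up convergents one term at a time:
a_0 = -1: -1/1
a_1 = 2: -1/2
a_2 = 1: -2/3
a_3 = 14: -29/44
a_4 = 2: -60/91
a_5 = 2: -149/226
a_6 = 2: -358/543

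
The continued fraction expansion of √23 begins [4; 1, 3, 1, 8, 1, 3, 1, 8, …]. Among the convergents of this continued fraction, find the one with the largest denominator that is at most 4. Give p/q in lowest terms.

a_0 = 4: 4/1  (≤ bound)
a_1 = 1: 5/1  (≤ bound)
a_2 = 3: 19/4  (≤ bound)
a_3 = 1: 24/5  (> 4, stop)

19/4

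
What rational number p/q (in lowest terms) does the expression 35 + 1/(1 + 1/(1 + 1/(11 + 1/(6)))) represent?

Use the convergent recurrence hₖ = aₖ·hₖ₋₁ + hₖ₋₂ (and likewise for the denominators kₖ):
a_0 = 35: 35/1
a_1 = 1: 36/1
a_2 = 1: 71/2
a_3 = 11: 817/23
a_4 = 6: 4973/140

4973/140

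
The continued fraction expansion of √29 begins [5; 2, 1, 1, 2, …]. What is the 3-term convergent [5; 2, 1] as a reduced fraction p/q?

16/3

Start with 1.
2 + 1/(1/1) = 2 + 1/1 = 3/1
5 + 1/(3/1) = 5 + 1/3 = 16/3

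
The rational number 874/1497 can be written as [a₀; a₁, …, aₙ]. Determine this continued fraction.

Run the Euclidean algorithm, recording each quotient:
⌊874/1497⌋ = 0, remainder 874
⌊1497/874⌋ = 1, remainder 623
⌊874/623⌋ = 1, remainder 251
⌊623/251⌋ = 2, remainder 121
⌊251/121⌋ = 2, remainder 9
⌊121/9⌋ = 13, remainder 4
⌊9/4⌋ = 2, remainder 1
⌊4/1⌋ = 4, remainder 0

[0; 1, 1, 2, 2, 13, 2, 4]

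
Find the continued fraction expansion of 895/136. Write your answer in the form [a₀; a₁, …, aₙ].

[6; 1, 1, 2, 1, 1, 2, 4]

895 = 6·136 + 79, so a_0 = 6
136 = 1·79 + 57, so a_1 = 1
79 = 1·57 + 22, so a_2 = 1
57 = 2·22 + 13, so a_3 = 2
22 = 1·13 + 9, so a_4 = 1
13 = 1·9 + 4, so a_5 = 1
9 = 2·4 + 1, so a_6 = 2
4 = 4·1 + 0, so a_7 = 4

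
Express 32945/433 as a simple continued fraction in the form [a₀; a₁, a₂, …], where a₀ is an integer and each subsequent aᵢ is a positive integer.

[76; 11, 1, 2, 2, 1, 3]

Run the Euclidean algorithm, recording each quotient:
32945 ÷ 433 → quotient 76, remainder 37
433 ÷ 37 → quotient 11, remainder 26
37 ÷ 26 → quotient 1, remainder 11
26 ÷ 11 → quotient 2, remainder 4
11 ÷ 4 → quotient 2, remainder 3
4 ÷ 3 → quotient 1, remainder 1
3 ÷ 1 → quotient 3, remainder 0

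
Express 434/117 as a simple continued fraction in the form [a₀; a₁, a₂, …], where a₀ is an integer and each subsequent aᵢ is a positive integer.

[3; 1, 2, 2, 3, 1, 3]

434 ÷ 117 → quotient 3, remainder 83
117 ÷ 83 → quotient 1, remainder 34
83 ÷ 34 → quotient 2, remainder 15
34 ÷ 15 → quotient 2, remainder 4
15 ÷ 4 → quotient 3, remainder 3
4 ÷ 3 → quotient 1, remainder 1
3 ÷ 1 → quotient 3, remainder 0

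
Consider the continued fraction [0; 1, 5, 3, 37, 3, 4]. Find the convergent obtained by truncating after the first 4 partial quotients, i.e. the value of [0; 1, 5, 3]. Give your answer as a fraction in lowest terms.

a_0 = 0: 0/1
a_1 = 1: 1/1
a_2 = 5: 5/6
a_3 = 3: 16/19

16/19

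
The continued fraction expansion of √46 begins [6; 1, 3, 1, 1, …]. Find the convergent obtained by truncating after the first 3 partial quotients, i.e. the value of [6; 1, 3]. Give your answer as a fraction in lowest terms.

Build up convergents one term at a time:
a_0 = 6: 6/1
a_1 = 1: 7/1
a_2 = 3: 27/4

27/4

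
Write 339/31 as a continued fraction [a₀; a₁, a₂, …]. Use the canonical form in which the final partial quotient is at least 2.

[10; 1, 14, 2]

339 = 10·31 + 29, so a_0 = 10
31 = 1·29 + 2, so a_1 = 1
29 = 14·2 + 1, so a_2 = 14
2 = 2·1 + 0, so a_3 = 2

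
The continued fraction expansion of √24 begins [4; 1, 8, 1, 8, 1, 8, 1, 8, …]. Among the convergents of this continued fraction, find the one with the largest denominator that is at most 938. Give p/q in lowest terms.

4316/881

List convergents until the denominator exceeds the bound:
a_0 = 4: 4/1  (≤ bound)
a_1 = 1: 5/1  (≤ bound)
a_2 = 8: 44/9  (≤ bound)
a_3 = 1: 49/10  (≤ bound)
a_4 = 8: 436/89  (≤ bound)
a_5 = 1: 485/99  (≤ bound)
a_6 = 8: 4316/881  (≤ bound)
a_7 = 1: 4801/980  (> 938, stop)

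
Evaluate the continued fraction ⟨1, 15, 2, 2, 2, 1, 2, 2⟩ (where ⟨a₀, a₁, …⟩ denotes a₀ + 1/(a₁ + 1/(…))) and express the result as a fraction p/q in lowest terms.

1789/1680

Work from the innermost term outward:
Start with 2.
2 + 1/(2/1) = 2 + 1/2 = 5/2
1 + 1/(5/2) = 1 + 2/5 = 7/5
2 + 1/(7/5) = 2 + 5/7 = 19/7
2 + 1/(19/7) = 2 + 7/19 = 45/19
2 + 1/(45/19) = 2 + 19/45 = 109/45
15 + 1/(109/45) = 15 + 45/109 = 1680/109
1 + 1/(1680/109) = 1 + 109/1680 = 1789/1680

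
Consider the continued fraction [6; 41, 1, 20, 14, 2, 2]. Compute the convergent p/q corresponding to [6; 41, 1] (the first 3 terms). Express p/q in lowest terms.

Start with 1.
41 + 1/(1/1) = 41 + 1/1 = 42/1
6 + 1/(42/1) = 6 + 1/42 = 253/42

253/42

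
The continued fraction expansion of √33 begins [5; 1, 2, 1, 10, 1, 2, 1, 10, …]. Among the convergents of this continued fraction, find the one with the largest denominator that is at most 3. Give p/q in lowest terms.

List convergents until the denominator exceeds the bound:
a_0 = 5: 5/1  (≤ bound)
a_1 = 1: 6/1  (≤ bound)
a_2 = 2: 17/3  (≤ bound)
a_3 = 1: 23/4  (> 3, stop)

17/3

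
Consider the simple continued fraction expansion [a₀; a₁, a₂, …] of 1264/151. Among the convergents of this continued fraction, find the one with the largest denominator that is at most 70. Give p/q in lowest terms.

519/62

a_0 = 8: 8/1  (≤ bound)
a_1 = 2: 17/2  (≤ bound)
a_2 = 1: 25/3  (≤ bound)
a_3 = 2: 67/8  (≤ bound)
a_4 = 3: 226/27  (≤ bound)
a_5 = 2: 519/62  (≤ bound)
a_6 = 2: 1264/151  (> 70, stop)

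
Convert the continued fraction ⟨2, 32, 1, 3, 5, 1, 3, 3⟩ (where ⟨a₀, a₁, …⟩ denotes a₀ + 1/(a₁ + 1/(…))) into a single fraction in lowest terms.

a_0 = 2: 2/1
a_1 = 32: 65/32
a_2 = 1: 67/33
a_3 = 3: 266/131
a_4 = 5: 1397/688
a_5 = 1: 1663/819
a_6 = 3: 6386/3145
a_7 = 3: 20821/10254

20821/10254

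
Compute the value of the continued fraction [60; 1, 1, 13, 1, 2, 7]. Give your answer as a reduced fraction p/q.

Compute successive convergents:
a_0 = 60: 60/1
a_1 = 1: 61/1
a_2 = 1: 121/2
a_3 = 13: 1634/27
a_4 = 1: 1755/29
a_5 = 2: 5144/85
a_6 = 7: 37763/624

37763/624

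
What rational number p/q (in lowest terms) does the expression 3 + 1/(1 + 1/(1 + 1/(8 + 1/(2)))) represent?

a_0 = 3: 3/1
a_1 = 1: 4/1
a_2 = 1: 7/2
a_3 = 8: 60/17
a_4 = 2: 127/36

127/36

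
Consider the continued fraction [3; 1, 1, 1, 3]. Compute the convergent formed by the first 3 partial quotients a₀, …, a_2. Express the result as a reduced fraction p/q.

Start with 1.
1 + 1/(1/1) = 1 + 1/1 = 2/1
3 + 1/(2/1) = 3 + 1/2 = 7/2

7/2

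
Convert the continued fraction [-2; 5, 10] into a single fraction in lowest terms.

-92/51

Starting at the tail and folding back:
Start with 10.
5 + 1/(10/1) = 5 + 1/10 = 51/10
-2 + 1/(51/10) = -2 + 10/51 = -92/51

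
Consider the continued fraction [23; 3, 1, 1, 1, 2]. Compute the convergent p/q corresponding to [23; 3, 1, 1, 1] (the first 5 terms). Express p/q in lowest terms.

a_0 = 23: 23/1
a_1 = 3: 70/3
a_2 = 1: 93/4
a_3 = 1: 163/7
a_4 = 1: 256/11

256/11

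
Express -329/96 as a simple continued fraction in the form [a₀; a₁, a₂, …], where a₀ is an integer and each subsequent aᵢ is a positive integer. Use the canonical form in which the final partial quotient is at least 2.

[-4; 1, 1, 2, 1, 13]

⌊-329/96⌋ = -4, remainder 55
⌊96/55⌋ = 1, remainder 41
⌊55/41⌋ = 1, remainder 14
⌊41/14⌋ = 2, remainder 13
⌊14/13⌋ = 1, remainder 1
⌊13/1⌋ = 13, remainder 0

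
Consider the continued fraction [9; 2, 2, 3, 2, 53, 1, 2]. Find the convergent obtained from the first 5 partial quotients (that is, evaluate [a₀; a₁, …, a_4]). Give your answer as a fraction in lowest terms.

367/39

Starting at the tail and folding back:
Start with 2.
3 + 1/(2/1) = 3 + 1/2 = 7/2
2 + 1/(7/2) = 2 + 2/7 = 16/7
2 + 1/(16/7) = 2 + 7/16 = 39/16
9 + 1/(39/16) = 9 + 16/39 = 367/39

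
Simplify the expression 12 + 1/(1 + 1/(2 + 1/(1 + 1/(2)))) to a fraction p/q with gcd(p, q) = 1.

a_0 = 12: 12/1
a_1 = 1: 13/1
a_2 = 2: 38/3
a_3 = 1: 51/4
a_4 = 2: 140/11

140/11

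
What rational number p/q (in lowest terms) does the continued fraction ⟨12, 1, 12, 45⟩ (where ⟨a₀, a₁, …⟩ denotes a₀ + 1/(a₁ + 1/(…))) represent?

7573/586

a_0 = 12: 12/1
a_1 = 1: 13/1
a_2 = 12: 168/13
a_3 = 45: 7573/586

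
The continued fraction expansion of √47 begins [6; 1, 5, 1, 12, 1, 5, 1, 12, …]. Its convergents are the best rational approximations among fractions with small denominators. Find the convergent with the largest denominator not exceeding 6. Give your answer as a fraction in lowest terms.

41/6

a_0 = 6: 6/1  (≤ bound)
a_1 = 1: 7/1  (≤ bound)
a_2 = 5: 41/6  (≤ bound)
a_3 = 1: 48/7  (> 6, stop)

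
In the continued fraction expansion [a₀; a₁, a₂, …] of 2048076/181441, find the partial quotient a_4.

Apply division with remainder until the remainder is 0:
2048076 ÷ 181441 → quotient 11, remainder 52225
181441 ÷ 52225 → quotient 3, remainder 24766
52225 ÷ 24766 → quotient 2, remainder 2693
24766 ÷ 2693 → quotient 9, remainder 529
2693 ÷ 529 → quotient 5, remainder 48

5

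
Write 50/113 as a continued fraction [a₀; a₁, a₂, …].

50 = 0·113 + 50, so a_0 = 0
113 = 2·50 + 13, so a_1 = 2
50 = 3·13 + 11, so a_2 = 3
13 = 1·11 + 2, so a_3 = 1
11 = 5·2 + 1, so a_4 = 5
2 = 2·1 + 0, so a_5 = 2

[0; 2, 3, 1, 5, 2]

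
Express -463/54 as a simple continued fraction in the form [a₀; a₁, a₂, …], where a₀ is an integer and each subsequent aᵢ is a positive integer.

Run the Euclidean algorithm, recording each quotient:
-463 ÷ 54 → quotient -9, remainder 23
54 ÷ 23 → quotient 2, remainder 8
23 ÷ 8 → quotient 2, remainder 7
8 ÷ 7 → quotient 1, remainder 1
7 ÷ 1 → quotient 7, remainder 0

[-9; 2, 2, 1, 7]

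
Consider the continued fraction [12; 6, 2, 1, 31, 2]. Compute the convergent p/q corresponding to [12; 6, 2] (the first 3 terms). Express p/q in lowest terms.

158/13

Start with 2.
6 + 1/(2/1) = 6 + 1/2 = 13/2
12 + 1/(13/2) = 12 + 2/13 = 158/13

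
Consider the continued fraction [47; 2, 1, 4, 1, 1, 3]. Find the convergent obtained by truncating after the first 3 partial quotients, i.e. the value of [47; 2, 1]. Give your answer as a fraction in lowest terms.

142/3

a_0 = 47: 47/1
a_1 = 2: 95/2
a_2 = 1: 142/3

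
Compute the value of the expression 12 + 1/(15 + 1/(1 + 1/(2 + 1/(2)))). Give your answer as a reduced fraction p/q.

Compute successive convergents:
a_0 = 12: 12/1
a_1 = 15: 181/15
a_2 = 1: 193/16
a_3 = 2: 567/47
a_4 = 2: 1327/110

1327/110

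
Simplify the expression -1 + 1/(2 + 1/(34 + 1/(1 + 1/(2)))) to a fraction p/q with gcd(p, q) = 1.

Collapse the nested fraction from the inside out:
Start with 2.
1 + 1/(2/1) = 1 + 1/2 = 3/2
34 + 1/(3/2) = 34 + 2/3 = 104/3
2 + 1/(104/3) = 2 + 3/104 = 211/104
-1 + 1/(211/104) = -1 + 104/211 = -107/211

-107/211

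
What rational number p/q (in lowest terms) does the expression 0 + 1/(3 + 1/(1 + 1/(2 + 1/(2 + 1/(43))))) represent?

304/1129

Start with 43.
2 + 1/(43/1) = 2 + 1/43 = 87/43
2 + 1/(87/43) = 2 + 43/87 = 217/87
1 + 1/(217/87) = 1 + 87/217 = 304/217
3 + 1/(304/217) = 3 + 217/304 = 1129/304
0 + 1/(1129/304) = 0 + 304/1129 = 304/1129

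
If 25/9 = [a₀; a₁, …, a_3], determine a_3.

2

25 = 2·9 + 7, so a_0 = 2
9 = 1·7 + 2, so a_1 = 1
7 = 3·2 + 1, so a_2 = 3
2 = 2·1 + 0, so a_3 = 2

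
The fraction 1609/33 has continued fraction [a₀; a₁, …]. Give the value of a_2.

Run the Euclidean algorithm, recording each quotient:
⌊1609/33⌋ = 48, remainder 25
⌊33/25⌋ = 1, remainder 8
⌊25/8⌋ = 3, remainder 1

3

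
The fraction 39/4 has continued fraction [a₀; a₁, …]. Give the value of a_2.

39 ÷ 4 → quotient 9, remainder 3
4 ÷ 3 → quotient 1, remainder 1
3 ÷ 1 → quotient 3, remainder 0

3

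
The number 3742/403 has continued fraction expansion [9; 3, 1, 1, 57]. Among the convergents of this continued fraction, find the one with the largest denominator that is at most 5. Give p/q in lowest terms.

37/4

a_0 = 9: 9/1  (≤ bound)
a_1 = 3: 28/3  (≤ bound)
a_2 = 1: 37/4  (≤ bound)
a_3 = 1: 65/7  (> 5, stop)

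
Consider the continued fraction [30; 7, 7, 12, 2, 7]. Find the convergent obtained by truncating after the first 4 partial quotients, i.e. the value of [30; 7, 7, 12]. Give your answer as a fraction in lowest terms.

Build up convergents one term at a time:
a_0 = 30: 30/1
a_1 = 7: 211/7
a_2 = 7: 1507/50
a_3 = 12: 18295/607

18295/607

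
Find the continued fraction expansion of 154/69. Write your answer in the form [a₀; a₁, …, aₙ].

154 = 2·69 + 16, so a_0 = 2
69 = 4·16 + 5, so a_1 = 4
16 = 3·5 + 1, so a_2 = 3
5 = 5·1 + 0, so a_3 = 5

[2; 4, 3, 5]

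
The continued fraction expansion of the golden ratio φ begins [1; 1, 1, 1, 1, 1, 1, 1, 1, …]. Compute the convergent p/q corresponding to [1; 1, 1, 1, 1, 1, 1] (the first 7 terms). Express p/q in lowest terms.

Build up convergents one term at a time:
a_0 = 1: 1/1
a_1 = 1: 2/1
a_2 = 1: 3/2
a_3 = 1: 5/3
a_4 = 1: 8/5
a_5 = 1: 13/8
a_6 = 1: 21/13

21/13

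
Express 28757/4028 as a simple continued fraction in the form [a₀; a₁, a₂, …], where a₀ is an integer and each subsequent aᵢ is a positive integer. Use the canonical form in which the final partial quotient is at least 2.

Run the Euclidean algorithm, recording each quotient:
28757 = 7·4028 + 561, so a_0 = 7
4028 = 7·561 + 101, so a_1 = 7
561 = 5·101 + 56, so a_2 = 5
101 = 1·56 + 45, so a_3 = 1
56 = 1·45 + 11, so a_4 = 1
45 = 4·11 + 1, so a_5 = 4
11 = 11·1 + 0, so a_6 = 11

[7; 7, 5, 1, 1, 4, 11]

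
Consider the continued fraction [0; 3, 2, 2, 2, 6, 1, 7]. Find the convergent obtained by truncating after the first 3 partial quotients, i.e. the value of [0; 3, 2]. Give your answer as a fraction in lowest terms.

2/7

a_0 = 0: 0/1
a_1 = 3: 1/3
a_2 = 2: 2/7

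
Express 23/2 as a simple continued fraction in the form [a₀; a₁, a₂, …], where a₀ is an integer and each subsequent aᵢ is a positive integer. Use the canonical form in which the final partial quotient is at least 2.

Apply division with remainder until the remainder is 0:
23 = 11·2 + 1, so a_0 = 11
2 = 2·1 + 0, so a_1 = 2

[11; 2]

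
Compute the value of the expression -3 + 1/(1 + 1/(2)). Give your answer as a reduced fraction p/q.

-7/3

Starting at the tail and folding back:
Start with 2.
1 + 1/(2/1) = 1 + 1/2 = 3/2
-3 + 1/(3/2) = -3 + 2/3 = -7/3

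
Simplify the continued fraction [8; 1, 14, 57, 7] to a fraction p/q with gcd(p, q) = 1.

53663/6007

Use the convergent recurrence hₖ = aₖ·hₖ₋₁ + hₖ₋₂ (and likewise for the denominators kₖ):
a_0 = 8: 8/1
a_1 = 1: 9/1
a_2 = 14: 134/15
a_3 = 57: 7647/856
a_4 = 7: 53663/6007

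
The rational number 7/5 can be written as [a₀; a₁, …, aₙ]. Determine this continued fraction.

[1; 2, 2]

⌊7/5⌋ = 1, remainder 2
⌊5/2⌋ = 2, remainder 1
⌊2/1⌋ = 2, remainder 0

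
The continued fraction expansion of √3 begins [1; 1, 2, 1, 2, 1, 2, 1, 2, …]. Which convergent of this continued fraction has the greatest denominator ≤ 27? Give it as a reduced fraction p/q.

List convergents until the denominator exceeds the bound:
a_0 = 1: 1/1  (≤ bound)
a_1 = 1: 2/1  (≤ bound)
a_2 = 2: 5/3  (≤ bound)
a_3 = 1: 7/4  (≤ bound)
a_4 = 2: 19/11  (≤ bound)
a_5 = 1: 26/15  (≤ bound)
a_6 = 2: 71/41  (> 27, stop)

26/15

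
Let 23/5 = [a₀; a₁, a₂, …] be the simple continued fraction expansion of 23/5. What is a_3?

⌊23/5⌋ = 4, remainder 3
⌊5/3⌋ = 1, remainder 2
⌊3/2⌋ = 1, remainder 1
⌊2/1⌋ = 2, remainder 0

2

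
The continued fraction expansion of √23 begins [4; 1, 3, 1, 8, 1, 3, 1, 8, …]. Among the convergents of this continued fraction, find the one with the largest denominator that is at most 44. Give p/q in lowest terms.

211/44

List convergents until the denominator exceeds the bound:
a_0 = 4: 4/1  (≤ bound)
a_1 = 1: 5/1  (≤ bound)
a_2 = 3: 19/4  (≤ bound)
a_3 = 1: 24/5  (≤ bound)
a_4 = 8: 211/44  (≤ bound)
a_5 = 1: 235/49  (> 44, stop)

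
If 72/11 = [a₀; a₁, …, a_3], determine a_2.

1

⌊72/11⌋ = 6, remainder 6
⌊11/6⌋ = 1, remainder 5
⌊6/5⌋ = 1, remainder 1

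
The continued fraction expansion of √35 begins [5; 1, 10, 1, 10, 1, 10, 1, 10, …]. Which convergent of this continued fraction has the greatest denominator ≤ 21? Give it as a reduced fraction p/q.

71/12

a_0 = 5: 5/1  (≤ bound)
a_1 = 1: 6/1  (≤ bound)
a_2 = 10: 65/11  (≤ bound)
a_3 = 1: 71/12  (≤ bound)
a_4 = 10: 775/131  (> 21, stop)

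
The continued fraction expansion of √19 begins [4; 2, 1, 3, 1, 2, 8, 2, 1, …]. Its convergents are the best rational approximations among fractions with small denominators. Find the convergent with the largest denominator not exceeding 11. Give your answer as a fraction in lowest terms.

48/11

a_0 = 4: 4/1  (≤ bound)
a_1 = 2: 9/2  (≤ bound)
a_2 = 1: 13/3  (≤ bound)
a_3 = 3: 48/11  (≤ bound)
a_4 = 1: 61/14  (> 11, stop)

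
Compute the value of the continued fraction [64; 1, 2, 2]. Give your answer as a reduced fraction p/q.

453/7

a_0 = 64: 64/1
a_1 = 1: 65/1
a_2 = 2: 194/3
a_3 = 2: 453/7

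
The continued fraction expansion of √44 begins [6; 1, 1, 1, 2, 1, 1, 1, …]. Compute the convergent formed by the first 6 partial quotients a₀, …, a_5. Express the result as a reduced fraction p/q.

73/11

Use the convergent recurrence hₖ = aₖ·hₖ₋₁ + hₖ₋₂ (and likewise for the denominators kₖ):
a_0 = 6: 6/1
a_1 = 1: 7/1
a_2 = 1: 13/2
a_3 = 1: 20/3
a_4 = 2: 53/8
a_5 = 1: 73/11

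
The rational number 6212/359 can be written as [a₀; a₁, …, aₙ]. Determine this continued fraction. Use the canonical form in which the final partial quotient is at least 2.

[17; 3, 3, 2, 2, 6]

Apply division with remainder until the remainder is 0:
⌊6212/359⌋ = 17, remainder 109
⌊359/109⌋ = 3, remainder 32
⌊109/32⌋ = 3, remainder 13
⌊32/13⌋ = 2, remainder 6
⌊13/6⌋ = 2, remainder 1
⌊6/1⌋ = 6, remainder 0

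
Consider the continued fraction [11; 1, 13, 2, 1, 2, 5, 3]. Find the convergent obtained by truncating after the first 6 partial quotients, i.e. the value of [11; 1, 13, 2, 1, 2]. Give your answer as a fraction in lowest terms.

1372/115

a_0 = 11: 11/1
a_1 = 1: 12/1
a_2 = 13: 167/14
a_3 = 2: 346/29
a_4 = 1: 513/43
a_5 = 2: 1372/115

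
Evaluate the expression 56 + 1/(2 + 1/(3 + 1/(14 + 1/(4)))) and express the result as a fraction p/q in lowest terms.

22967/407

Start with 4.
14 + 1/(4/1) = 14 + 1/4 = 57/4
3 + 1/(57/4) = 3 + 4/57 = 175/57
2 + 1/(175/57) = 2 + 57/175 = 407/175
56 + 1/(407/175) = 56 + 175/407 = 22967/407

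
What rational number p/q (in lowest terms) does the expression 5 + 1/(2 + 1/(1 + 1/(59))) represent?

955/179

Compute successive convergents:
a_0 = 5: 5/1
a_1 = 2: 11/2
a_2 = 1: 16/3
a_3 = 59: 955/179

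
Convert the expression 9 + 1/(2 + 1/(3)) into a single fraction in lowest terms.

66/7

a_0 = 9: 9/1
a_1 = 2: 19/2
a_2 = 3: 66/7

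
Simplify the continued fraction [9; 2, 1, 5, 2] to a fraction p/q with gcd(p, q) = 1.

a_0 = 9: 9/1
a_1 = 2: 19/2
a_2 = 1: 28/3
a_3 = 5: 159/17
a_4 = 2: 346/37

346/37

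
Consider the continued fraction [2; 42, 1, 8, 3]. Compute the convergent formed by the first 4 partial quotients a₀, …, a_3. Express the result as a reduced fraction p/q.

781/386

Compute successive convergents:
a_0 = 2: 2/1
a_1 = 42: 85/42
a_2 = 1: 87/43
a_3 = 8: 781/386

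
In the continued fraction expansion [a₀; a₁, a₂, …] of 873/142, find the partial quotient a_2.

873 ÷ 142 → quotient 6, remainder 21
142 ÷ 21 → quotient 6, remainder 16
21 ÷ 16 → quotient 1, remainder 5

1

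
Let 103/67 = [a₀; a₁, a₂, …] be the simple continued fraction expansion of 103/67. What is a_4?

5

103 = 1·67 + 36, so a_0 = 1
67 = 1·36 + 31, so a_1 = 1
36 = 1·31 + 5, so a_2 = 1
31 = 6·5 + 1, so a_3 = 6
5 = 5·1 + 0, so a_4 = 5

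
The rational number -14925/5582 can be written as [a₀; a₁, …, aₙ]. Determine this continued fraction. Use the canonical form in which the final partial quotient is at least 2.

[-3; 3, 15, 3, 3, 3, 1, 2]

Run the Euclidean algorithm, recording each quotient:
⌊-14925/5582⌋ = -3, remainder 1821
⌊5582/1821⌋ = 3, remainder 119
⌊1821/119⌋ = 15, remainder 36
⌊119/36⌋ = 3, remainder 11
⌊36/11⌋ = 3, remainder 3
⌊11/3⌋ = 3, remainder 2
⌊3/2⌋ = 1, remainder 1
⌊2/1⌋ = 2, remainder 0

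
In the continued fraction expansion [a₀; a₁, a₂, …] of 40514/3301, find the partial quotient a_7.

3

40514 = 12·3301 + 902, so a_0 = 12
3301 = 3·902 + 595, so a_1 = 3
902 = 1·595 + 307, so a_2 = 1
595 = 1·307 + 288, so a_3 = 1
307 = 1·288 + 19, so a_4 = 1
288 = 15·19 + 3, so a_5 = 15
19 = 6·3 + 1, so a_6 = 6
3 = 3·1 + 0, so a_7 = 3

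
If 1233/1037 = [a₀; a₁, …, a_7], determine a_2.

3

Run the Euclidean algorithm, recording each quotient:
1233 ÷ 1037 → quotient 1, remainder 196
1037 ÷ 196 → quotient 5, remainder 57
196 ÷ 57 → quotient 3, remainder 25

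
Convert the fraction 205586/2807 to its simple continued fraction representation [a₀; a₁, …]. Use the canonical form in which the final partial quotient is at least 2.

[73; 4, 6, 3, 4, 8]

205586 = 73·2807 + 675, so a_0 = 73
2807 = 4·675 + 107, so a_1 = 4
675 = 6·107 + 33, so a_2 = 6
107 = 3·33 + 8, so a_3 = 3
33 = 4·8 + 1, so a_4 = 4
8 = 8·1 + 0, so a_5 = 8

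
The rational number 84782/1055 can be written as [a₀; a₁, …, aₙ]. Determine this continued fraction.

[80; 2, 1, 3, 5, 18]

84782 = 80·1055 + 382, so a_0 = 80
1055 = 2·382 + 291, so a_1 = 2
382 = 1·291 + 91, so a_2 = 1
291 = 3·91 + 18, so a_3 = 3
91 = 5·18 + 1, so a_4 = 5
18 = 18·1 + 0, so a_5 = 18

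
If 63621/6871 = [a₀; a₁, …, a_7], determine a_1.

Apply division with remainder until the remainder is 0:
⌊63621/6871⌋ = 9, remainder 1782
⌊6871/1782⌋ = 3, remainder 1525

3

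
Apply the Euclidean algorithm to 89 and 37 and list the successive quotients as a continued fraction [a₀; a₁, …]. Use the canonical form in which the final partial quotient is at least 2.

Run the Euclidean algorithm, recording each quotient:
⌊89/37⌋ = 2, remainder 15
⌊37/15⌋ = 2, remainder 7
⌊15/7⌋ = 2, remainder 1
⌊7/1⌋ = 7, remainder 0

[2; 2, 2, 7]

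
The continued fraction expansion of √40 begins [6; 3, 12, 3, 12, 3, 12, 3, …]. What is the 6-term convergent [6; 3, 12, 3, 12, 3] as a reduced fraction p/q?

27379/4329

Start with 3.
12 + 1/(3/1) = 12 + 1/3 = 37/3
3 + 1/(37/3) = 3 + 3/37 = 114/37
12 + 1/(114/37) = 12 + 37/114 = 1405/114
3 + 1/(1405/114) = 3 + 114/1405 = 4329/1405
6 + 1/(4329/1405) = 6 + 1405/4329 = 27379/4329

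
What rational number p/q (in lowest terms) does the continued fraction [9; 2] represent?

19/2

Work from the innermost term outward:
Start with 2.
9 + 1/(2/1) = 9 + 1/2 = 19/2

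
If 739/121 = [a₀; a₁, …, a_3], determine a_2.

739 ÷ 121 → quotient 6, remainder 13
121 ÷ 13 → quotient 9, remainder 4
13 ÷ 4 → quotient 3, remainder 1

3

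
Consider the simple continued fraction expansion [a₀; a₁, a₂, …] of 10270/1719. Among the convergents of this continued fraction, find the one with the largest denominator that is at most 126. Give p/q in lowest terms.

a_0 = 5: 5/1  (≤ bound)
a_1 = 1: 6/1  (≤ bound)
a_2 = 38: 233/39  (≤ bound)
a_3 = 14: 3268/547  (> 126, stop)

233/39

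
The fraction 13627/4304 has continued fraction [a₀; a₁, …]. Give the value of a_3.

Repeatedly divide and take the remainder:
⌊13627/4304⌋ = 3, remainder 715
⌊4304/715⌋ = 6, remainder 14
⌊715/14⌋ = 51, remainder 1
⌊14/1⌋ = 14, remainder 0

14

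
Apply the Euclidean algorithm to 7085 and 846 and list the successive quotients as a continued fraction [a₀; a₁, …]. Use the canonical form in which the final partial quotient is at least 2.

[8; 2, 1, 2, 52, 2]

Run the Euclidean algorithm, recording each quotient:
7085 ÷ 846 → quotient 8, remainder 317
846 ÷ 317 → quotient 2, remainder 212
317 ÷ 212 → quotient 1, remainder 105
212 ÷ 105 → quotient 2, remainder 2
105 ÷ 2 → quotient 52, remainder 1
2 ÷ 1 → quotient 2, remainder 0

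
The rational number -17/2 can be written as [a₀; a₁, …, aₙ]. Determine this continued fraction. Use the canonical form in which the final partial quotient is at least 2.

-17 ÷ 2 → quotient -9, remainder 1
2 ÷ 1 → quotient 2, remainder 0

[-9; 2]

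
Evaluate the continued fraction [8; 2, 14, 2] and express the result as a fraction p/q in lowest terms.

509/60

Collapse the nested fraction from the inside out:
Start with 2.
14 + 1/(2/1) = 14 + 1/2 = 29/2
2 + 1/(29/2) = 2 + 2/29 = 60/29
8 + 1/(60/29) = 8 + 29/60 = 509/60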